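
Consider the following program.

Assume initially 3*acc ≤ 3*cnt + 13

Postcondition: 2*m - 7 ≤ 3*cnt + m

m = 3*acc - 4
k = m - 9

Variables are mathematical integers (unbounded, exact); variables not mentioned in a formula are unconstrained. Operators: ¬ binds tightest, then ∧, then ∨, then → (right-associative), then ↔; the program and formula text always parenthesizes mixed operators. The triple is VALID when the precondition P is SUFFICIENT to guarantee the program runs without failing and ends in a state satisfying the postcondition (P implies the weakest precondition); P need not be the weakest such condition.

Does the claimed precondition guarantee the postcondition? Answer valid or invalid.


Working backward. After the program, the postcondition 2*m - 7 ≤ 3*cnt + m must hold; in canonical form it is m ≤ 3*cnt + 7.
Before k := m - 9: m ≤ 3*cnt + 7
Before m := 3*acc - 4: 3*acc ≤ 3*cnt + 11
The weakest precondition is 3*acc ≤ 3*cnt + 11.
Check whether 3*acc ≤ 3*cnt + 13 implies it.
Countermodel: at the initial state acc = 0, cnt = -4, the precondition holds but the weakest precondition fails.
Answer: invalid


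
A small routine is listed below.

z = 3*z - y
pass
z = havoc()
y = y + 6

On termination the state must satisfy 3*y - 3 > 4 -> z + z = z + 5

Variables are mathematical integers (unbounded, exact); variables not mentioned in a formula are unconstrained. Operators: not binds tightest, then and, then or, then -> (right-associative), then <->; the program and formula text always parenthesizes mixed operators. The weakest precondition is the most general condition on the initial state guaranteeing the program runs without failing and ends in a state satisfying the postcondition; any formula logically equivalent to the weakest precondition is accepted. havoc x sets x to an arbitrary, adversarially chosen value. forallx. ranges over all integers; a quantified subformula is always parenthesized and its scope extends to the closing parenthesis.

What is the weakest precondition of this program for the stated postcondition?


Working backward. After the program, the postcondition 3*y - 3 > 4 -> z + z = z + 5 must hold; in canonical form it is 3*y > 7 -> z = 5.
Before y := y + 6: 3*y > -11 -> z = 5
Before havoc z: forall z_1. (3*y > -11 -> z_1 = 5)
Before skip: forall z_1. (3*y > -11 -> z_1 = 5)
Before z := 3*z - y: forall z_1. (3*y > -11 -> z_1 = 5)
Answer: WP = forall z_1. (3*y > -11 -> z_1 = 5)


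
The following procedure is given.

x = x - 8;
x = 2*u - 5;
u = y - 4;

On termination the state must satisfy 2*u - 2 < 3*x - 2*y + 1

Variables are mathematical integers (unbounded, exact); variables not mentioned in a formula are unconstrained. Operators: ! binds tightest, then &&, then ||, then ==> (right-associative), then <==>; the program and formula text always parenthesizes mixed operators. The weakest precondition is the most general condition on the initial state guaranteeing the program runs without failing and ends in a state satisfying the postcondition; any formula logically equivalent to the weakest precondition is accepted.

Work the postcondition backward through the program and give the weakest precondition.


Working backward. After the program, the postcondition 2*u - 2 < 3*x - 2*y + 1 must hold; in canonical form it is 2*u + 2*y < 3*x + 3.
Before u := y - 4: 4*y < 3*x + 11
Before x := 2*u - 5: 4*y < 6*u - 4
Before x := x - 8: 4*y < 6*u - 4
Answer: WP = 4*y < 6*u - 4


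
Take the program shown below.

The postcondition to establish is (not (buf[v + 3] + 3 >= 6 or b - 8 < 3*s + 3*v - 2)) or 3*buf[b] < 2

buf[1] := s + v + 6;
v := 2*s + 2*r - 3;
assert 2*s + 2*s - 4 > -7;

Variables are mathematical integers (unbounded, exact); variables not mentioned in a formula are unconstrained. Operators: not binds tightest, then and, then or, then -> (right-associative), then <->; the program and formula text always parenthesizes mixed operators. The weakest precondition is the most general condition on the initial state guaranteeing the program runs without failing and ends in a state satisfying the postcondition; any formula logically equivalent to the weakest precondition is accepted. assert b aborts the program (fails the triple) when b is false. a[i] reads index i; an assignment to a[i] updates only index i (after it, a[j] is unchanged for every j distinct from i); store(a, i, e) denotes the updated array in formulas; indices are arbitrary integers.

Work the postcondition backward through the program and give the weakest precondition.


Working backward. After the program, the postcondition (not (buf[v + 3] + 3 >= 6 or b - 8 < 3*s + 3*v - 2)) or 3*buf[b] < 2 must hold; in canonical form it is (not (buf[v + 3] >= 3 or b < 3*s + 3*v + 6)) or 3*buf[b] < 2.
Before assert 2*s + 2*s - 4 > -7: 4*s > -3 and ((not (buf[v + 3] >= 3 or b < 3*s + 3*v + 6)) or 3*buf[b] < 2)
Before v := 2*s + 2*r - 3: 4*s > -3 and ((not (buf[2*r + 2*s] >= 3 or b < 6*r + 9*s - 3)) or 3*buf[b] < 2)
Before buf[1] := s + v + 6: 4*s > -3 and ((not (store(buf, 1, s + v + 6)[2*r + 2*s] >= 3 or b < 6*r + 9*s - 3)) or 3*store(buf, 1, s + v + 6)[b] < 2)
Answer: WP = 4*s > -3 and ((not (store(buf, 1, s + v + 6)[2*r + 2*s] >= 3 or b < 6*r + 9*s - 3)) or 3*store(buf, 1, s + v + 6)[b] < 2)


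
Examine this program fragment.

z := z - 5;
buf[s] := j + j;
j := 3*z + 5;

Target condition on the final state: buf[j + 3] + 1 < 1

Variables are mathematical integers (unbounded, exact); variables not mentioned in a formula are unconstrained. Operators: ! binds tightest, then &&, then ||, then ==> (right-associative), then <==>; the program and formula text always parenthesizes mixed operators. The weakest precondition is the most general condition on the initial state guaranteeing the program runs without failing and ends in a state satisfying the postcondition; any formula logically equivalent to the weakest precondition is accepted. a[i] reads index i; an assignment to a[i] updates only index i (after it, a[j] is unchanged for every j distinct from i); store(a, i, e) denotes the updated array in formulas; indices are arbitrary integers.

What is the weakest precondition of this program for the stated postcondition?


Working backward. After the program, the postcondition buf[j + 3] + 1 < 1 must hold; in canonical form it is buf[j + 3] < 0.
Before j := 3*z + 5: buf[3*z + 8] < 0
Before buf[s] := j + j: store(buf, s, 2*j)[3*z + 8] < 0
Before z := z - 5: store(buf, s, 2*j)[3*z - 7] < 0
Answer: WP = store(buf, s, 2*j)[3*z - 7] < 0


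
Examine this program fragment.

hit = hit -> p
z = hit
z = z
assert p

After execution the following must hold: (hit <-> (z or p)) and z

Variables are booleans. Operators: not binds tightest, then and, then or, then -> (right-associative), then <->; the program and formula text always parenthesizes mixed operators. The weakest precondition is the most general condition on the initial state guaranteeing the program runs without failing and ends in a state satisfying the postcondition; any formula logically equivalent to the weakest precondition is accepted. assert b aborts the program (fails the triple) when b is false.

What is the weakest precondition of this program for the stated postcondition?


Working backward. After the program, (hit <-> (z or p)) and z must hold.
Before assert p: p and (hit <-> (z or p)) and z
Before z := z: p and (hit <-> (z or p)) and z
Before z := hit: p and (hit <-> (hit or p)) and hit
Before hit := hit -> p: p and ((hit -> p) <-> ((hit -> p) or p)) and (hit -> p)
Answer: WP = p and ((hit -> p) <-> ((hit -> p) or p)) and (hit -> p)


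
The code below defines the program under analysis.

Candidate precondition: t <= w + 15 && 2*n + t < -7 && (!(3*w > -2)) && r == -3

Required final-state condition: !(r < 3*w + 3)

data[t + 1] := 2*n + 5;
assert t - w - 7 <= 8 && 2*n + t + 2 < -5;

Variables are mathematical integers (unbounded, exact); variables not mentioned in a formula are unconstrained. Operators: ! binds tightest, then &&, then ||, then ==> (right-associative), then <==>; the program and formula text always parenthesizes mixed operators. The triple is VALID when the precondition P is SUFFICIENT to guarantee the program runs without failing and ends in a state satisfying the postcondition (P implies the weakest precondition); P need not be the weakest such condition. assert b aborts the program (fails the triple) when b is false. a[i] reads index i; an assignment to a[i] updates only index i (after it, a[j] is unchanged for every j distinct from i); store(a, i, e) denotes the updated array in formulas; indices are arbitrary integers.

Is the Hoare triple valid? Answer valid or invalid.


Working backward. After the program, !(r < 3*w + 3) must hold.
Before assert t - w - 7 <= 8 && 2*n + t + 2 < -5: t <= w + 15 && 2*n + t < -7 && (!(r < 3*w + 3))
Before data[t + 1] := 2*n + 5: t <= w + 15 && 2*n + t < -7 && (!(r < 3*w + 3))
The weakest precondition is t <= w + 15 && 2*n + t < -7 && (!(r < 3*w + 3)).
Check whether t <= w + 15 && 2*n + t < -7 && (!(3*w > -2)) && r == -3 implies it.
Countermodel: at the initial state n = 0, r = -3, t = -8, w = -1, the precondition holds but the weakest precondition fails.
Answer: invalid


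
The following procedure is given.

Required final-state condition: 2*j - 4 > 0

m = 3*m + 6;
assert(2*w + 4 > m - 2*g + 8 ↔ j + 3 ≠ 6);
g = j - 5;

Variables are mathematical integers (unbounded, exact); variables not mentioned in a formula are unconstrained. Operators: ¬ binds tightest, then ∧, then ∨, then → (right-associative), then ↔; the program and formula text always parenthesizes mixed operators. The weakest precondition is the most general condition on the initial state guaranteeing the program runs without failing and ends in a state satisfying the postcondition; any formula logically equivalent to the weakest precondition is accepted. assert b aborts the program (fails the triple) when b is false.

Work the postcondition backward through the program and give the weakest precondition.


Working backward. After the program, the postcondition 2*j - 4 > 0 must hold; in canonical form it is 2*j > 4.
Before g := j - 5: 2*j > 4
Before assert 2*w + 4 > m - 2*g + 8 ↔ j + 3 ≠ 6: (2*g + 2*w > m + 4 ↔ j ≠ 3) ∧ 2*j > 4
Before m := 3*m + 6: (2*g + 2*w > 3*m + 10 ↔ j ≠ 3) ∧ 2*j > 4
Answer: WP = (2*g + 2*w > 3*m + 10 ↔ j ≠ 3) ∧ 2*j > 4


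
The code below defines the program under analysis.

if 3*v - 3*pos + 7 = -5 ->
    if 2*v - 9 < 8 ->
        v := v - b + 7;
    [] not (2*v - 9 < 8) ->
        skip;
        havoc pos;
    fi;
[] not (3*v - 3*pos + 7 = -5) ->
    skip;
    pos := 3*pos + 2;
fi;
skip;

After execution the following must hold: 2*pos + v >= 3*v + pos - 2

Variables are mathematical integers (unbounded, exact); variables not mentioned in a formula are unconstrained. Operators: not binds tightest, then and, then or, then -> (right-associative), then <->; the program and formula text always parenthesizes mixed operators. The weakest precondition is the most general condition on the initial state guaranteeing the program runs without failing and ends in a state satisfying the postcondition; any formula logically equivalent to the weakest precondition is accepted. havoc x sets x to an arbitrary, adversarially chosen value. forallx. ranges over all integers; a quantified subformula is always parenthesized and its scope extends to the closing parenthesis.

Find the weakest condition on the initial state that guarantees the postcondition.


Working backward. After the program, the postcondition 2*pos + v >= 3*v + pos - 2 must hold; in canonical form it is pos >= 2*v - 2.
Before skip: pos >= 2*v - 2
Then branch requires (2*v < 17 -> 2*b + pos >= 2*v + 12) and ((not (2*v < 17)) -> (forall pos_1. pos_1 >= 2*v - 2)); else branch requires 3*pos >= 2*v - 4.
Before the if: (3*v = 3*pos - 12 -> ((2*v < 17 -> 2*b + pos >= 2*v + 12) and ((not (2*v < 17)) -> (forall pos_1. pos_1 >= 2*v - 2)))) and ((not (3*v = 3*pos - 12)) -> 3*pos >= 2*v - 4)
Answer: WP = (3*v = 3*pos - 12 -> ((2*v < 17 -> 2*b + pos >= 2*v + 12) and ((not (2*v < 17)) -> (forall pos_1. pos_1 >= 2*v - 2)))) and ((not (3*v = 3*pos - 12)) -> 3*pos >= 2*v - 4)


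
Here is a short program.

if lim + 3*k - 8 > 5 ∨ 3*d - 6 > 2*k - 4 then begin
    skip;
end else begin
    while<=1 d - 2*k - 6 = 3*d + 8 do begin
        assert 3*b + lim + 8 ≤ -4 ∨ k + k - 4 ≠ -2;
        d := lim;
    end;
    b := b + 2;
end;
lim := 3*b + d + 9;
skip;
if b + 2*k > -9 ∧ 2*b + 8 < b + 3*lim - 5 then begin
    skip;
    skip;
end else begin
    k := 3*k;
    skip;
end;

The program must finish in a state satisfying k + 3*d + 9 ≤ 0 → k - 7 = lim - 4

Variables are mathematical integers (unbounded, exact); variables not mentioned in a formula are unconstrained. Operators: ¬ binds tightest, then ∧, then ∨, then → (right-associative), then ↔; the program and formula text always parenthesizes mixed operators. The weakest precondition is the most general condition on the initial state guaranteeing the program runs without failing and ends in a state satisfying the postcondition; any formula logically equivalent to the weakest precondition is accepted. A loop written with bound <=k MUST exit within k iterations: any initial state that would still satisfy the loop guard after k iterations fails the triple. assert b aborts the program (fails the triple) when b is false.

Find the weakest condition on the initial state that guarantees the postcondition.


Working backward. After the program, the postcondition k + 3*d + 9 ≤ 0 → k - 7 = lim - 4 must hold; in canonical form it is 3*d + k ≤ -9 → k = lim + 3.
Then branch requires 3*d + k ≤ -9 → k = lim + 3; else branch requires 3*d + 3*k ≤ -9 → 3*k = lim + 3.
Before the if: ((b + 2*k > -9 ∧ b < 3*lim - 13) → (3*d + k ≤ -9 → k = lim + 3)) ∧ ((¬(b + 2*k > -9 ∧ b < 3*lim - 13)) → (3*d + 3*k ≤ -9 → 3*k = lim + 3))
Before skip: ((b + 2*k > -9 ∧ b < 3*lim - 13) → (3*d + k ≤ -9 → k = lim + 3)) ∧ ((¬(b + 2*k > -9 ∧ b < 3*lim - 13)) → (3*d + 3*k ≤ -9 → 3*k = lim + 3))
Before lim := 3*b + d + 9: ((b + 2*k > -9 ∧ 8*b + 3*d > -14) → (3*d + k ≤ -9 → k = 3*b + d + 12)) ∧ ((¬(b + 2*k > -9 ∧ 8*b + 3*d > -14)) → (3*d + 3*k ≤ -9 → 3*k = 3*b + d + 12))
Then branch requires ((b + 2*k > -9 ∧ 8*b + 3*d > -14) → (3*d + k ≤ -9 → k = 3*b + d + 12)) ∧ ((¬(b + 2*k > -9 ∧ 8*b + 3*d > -14)) → (3*d + 3*k ≤ -9 → 3*k = 3*b + d + 12)); else branch requires (2*d + 2*k = -14 → ((3*b + lim ≤ -12 ∨ 2*k ≠ 2) ∧ (¬(2*k + 2*lim = -14)) ∧ ((b + 2*k > -11 ∧ 8*b + 3*lim > -30) → (k + 3*lim ≤ -9 → k = 3*b + lim + 18)) ∧ ((¬(b + 2*k > -11 ∧ 8*b + 3*lim > -30)) → (3*k + 3*lim ≤ -9 → 3*k = 3*b + lim + 18)))) ∧ ((¬(2*d + 2*k = -14)) → (((b + 2*k > -11 ∧ 8*b + 3*d > -30) → (3*d + k ≤ -9 → k = 3*b + d + 18)) ∧ ((¬(b + 2*k > -11 ∧ 8*b + 3*d > -30)) → (3*d + 3*k ≤ -9 → 3*k = 3*b + d + 18)))).
Before the if: ((3*k + lim > 13 ∨ 3*d > 2*k + 2) → (((b + 2*k > -9 ∧ 8*b + 3*d > -14) → (3*d + k ≤ -9 → k = 3*b + d + 12)) ∧ ((¬(b + 2*k > -9 ∧ 8*b + 3*d > -14)) → (3*d + 3*k ≤ -9 → 3*k = 3*b + d + 12)))) ∧ ((¬(3*k + lim > 13 ∨ 3*d > 2*k + 2)) → ((2*d + 2*k = -14 → ((3*b + lim ≤ -12 ∨ 2*k ≠ 2) ∧ (¬(2*k + 2*lim = -14)) ∧ ((b + 2*k > -11 ∧ 8*b + 3*lim > -30) → (k + 3*lim ≤ -9 → k = 3*b + lim + 18)) ∧ ((¬(b + 2*k > -11 ∧ 8*b + 3*lim > -30)) → (3*k + 3*lim ≤ -9 → 3*k = 3*b + lim + 18)))) ∧ ((¬(2*d + 2*k = -14)) → (((b + 2*k > -11 ∧ 8*b + 3*d > -30) → (3*d + k ≤ -9 → k = 3*b + d + 18)) ∧ ((¬(b + 2*k > -11 ∧ 8*b + 3*d > -30)) → (3*d + 3*k ≤ -9 → 3*k = 3*b + d + 18))))))
Answer: WP = ((3*k + lim > 13 ∨ 3*d > 2*k + 2) → (((b + 2*k > -9 ∧ 8*b + 3*d > -14) → (3*d + k ≤ -9 → k = 3*b + d + 12)) ∧ ((¬(b + 2*k > -9 ∧ 8*b + 3*d > -14)) → (3*d + 3*k ≤ -9 → 3*k = 3*b + d + 12)))) ∧ ((¬(3*k + lim > 13 ∨ 3*d > 2*k + 2)) → ((2*d + 2*k = -14 → ((3*b + lim ≤ -12 ∨ 2*k ≠ 2) ∧ (¬(2*k + 2*lim = -14)) ∧ ((b + 2*k > -11 ∧ 8*b + 3*lim > -30) → (k + 3*lim ≤ -9 → k = 3*b + lim + 18)) ∧ ((¬(b + 2*k > -11 ∧ 8*b + 3*lim > -30)) → (3*k + 3*lim ≤ -9 → 3*k = 3*b + lim + 18)))) ∧ ((¬(2*d + 2*k = -14)) → (((b + 2*k > -11 ∧ 8*b + 3*d > -30) → (3*d + k ≤ -9 → k = 3*b + d + 18)) ∧ ((¬(b + 2*k > -11 ∧ 8*b + 3*d > -30)) → (3*d + 3*k ≤ -9 → 3*k = 3*b + d + 18))))))


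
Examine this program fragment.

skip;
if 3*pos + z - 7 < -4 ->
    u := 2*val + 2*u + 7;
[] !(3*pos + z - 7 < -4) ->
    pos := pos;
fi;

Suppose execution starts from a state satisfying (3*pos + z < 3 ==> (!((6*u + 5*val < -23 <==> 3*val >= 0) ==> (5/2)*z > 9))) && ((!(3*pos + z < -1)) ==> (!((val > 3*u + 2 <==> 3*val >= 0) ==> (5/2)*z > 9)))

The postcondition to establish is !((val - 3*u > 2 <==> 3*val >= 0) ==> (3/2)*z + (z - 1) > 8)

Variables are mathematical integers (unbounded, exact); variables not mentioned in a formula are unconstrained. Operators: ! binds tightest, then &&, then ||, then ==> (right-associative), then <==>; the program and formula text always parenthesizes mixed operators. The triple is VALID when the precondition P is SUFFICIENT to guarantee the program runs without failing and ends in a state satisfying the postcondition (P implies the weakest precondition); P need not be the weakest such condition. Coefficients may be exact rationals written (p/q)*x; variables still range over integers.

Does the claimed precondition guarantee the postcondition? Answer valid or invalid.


Working backward. After the program, the postcondition !((val - 3*u > 2 <==> 3*val >= 0) ==> (3/2)*z + (z - 1) > 8) must hold; in canonical form it is !((val > 3*u + 2 <==> 3*val >= 0) ==> (5/2)*z > 9).
Then branch requires !((6*u + 5*val < -23 <==> 3*val >= 0) ==> (5/2)*z > 9); else branch requires !((val > 3*u + 2 <==> 3*val >= 0) ==> (5/2)*z > 9).
Before the if: (3*pos + z < 3 ==> (!((6*u + 5*val < -23 <==> 3*val >= 0) ==> (5/2)*z > 9))) && ((!(3*pos + z < 3)) ==> (!((val > 3*u + 2 <==> 3*val >= 0) ==> (5/2)*z > 9)))
Before skip: (3*pos + z < 3 ==> (!((6*u + 5*val < -23 <==> 3*val >= 0) ==> (5/2)*z > 9))) && ((!(3*pos + z < 3)) ==> (!((val > 3*u + 2 <==> 3*val >= 0) ==> (5/2)*z > 9)))
The weakest precondition is (3*pos + z < 3 ==> (!((6*u + 5*val < -23 <==> 3*val >= 0) ==> (5/2)*z > 9))) && ((!(3*pos + z < 3)) ==> (!((val > 3*u + 2 <==> 3*val >= 0) ==> (5/2)*z > 9))).
Check whether (3*pos + z < 3 ==> (!((6*u + 5*val < -23 <==> 3*val >= 0) ==> (5/2)*z > 9))) && ((!(3*pos + z < -1)) ==> (!((val > 3*u + 2 <==> 3*val >= 0) ==> (5/2)*z > 9))) implies it.
Every state satisfying the precondition satisfies the weakest precondition: the implication holds.
Answer: valid


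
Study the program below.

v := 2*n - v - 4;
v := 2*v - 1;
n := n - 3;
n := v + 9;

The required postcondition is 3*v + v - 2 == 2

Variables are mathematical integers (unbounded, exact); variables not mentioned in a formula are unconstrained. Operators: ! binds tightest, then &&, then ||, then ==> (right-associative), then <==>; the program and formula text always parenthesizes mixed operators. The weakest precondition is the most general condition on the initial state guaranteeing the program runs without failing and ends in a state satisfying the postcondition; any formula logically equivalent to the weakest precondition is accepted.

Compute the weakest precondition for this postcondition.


Working backward. After the program, the postcondition 3*v + v - 2 == 2 must hold; in canonical form it is 4*v == 4.
Before n := v + 9: 4*v == 4
Before n := n - 3: 4*v == 4
Before v := 2*v - 1: 8*v == 8
Before v := 2*n - v - 4: 16*n == 8*v + 40
Answer: WP = 16*n == 8*v + 40


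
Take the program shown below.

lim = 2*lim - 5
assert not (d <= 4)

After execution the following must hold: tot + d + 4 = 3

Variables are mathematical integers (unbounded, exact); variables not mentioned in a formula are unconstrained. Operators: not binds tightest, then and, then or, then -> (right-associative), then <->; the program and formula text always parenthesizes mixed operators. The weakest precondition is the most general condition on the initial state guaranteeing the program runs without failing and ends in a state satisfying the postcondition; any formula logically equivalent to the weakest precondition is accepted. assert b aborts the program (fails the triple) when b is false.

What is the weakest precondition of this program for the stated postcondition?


Working backward. After the program, the postcondition tot + d + 4 = 3 must hold; in canonical form it is d + tot = -1.
Before assert not (d <= 4): (not (d <= 4)) and d + tot = -1
Before lim := 2*lim - 5: (not (d <= 4)) and d + tot = -1
Answer: WP = (not (d <= 4)) and d + tot = -1


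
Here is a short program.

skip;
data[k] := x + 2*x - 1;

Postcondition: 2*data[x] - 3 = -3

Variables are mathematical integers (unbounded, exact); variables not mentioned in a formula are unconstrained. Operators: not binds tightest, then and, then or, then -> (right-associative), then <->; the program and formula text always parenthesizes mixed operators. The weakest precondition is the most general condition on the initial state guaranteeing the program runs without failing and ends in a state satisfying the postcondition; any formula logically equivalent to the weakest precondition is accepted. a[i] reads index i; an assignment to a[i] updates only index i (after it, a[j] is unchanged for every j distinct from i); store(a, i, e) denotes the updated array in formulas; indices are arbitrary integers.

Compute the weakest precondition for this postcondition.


Working backward. After the program, the postcondition 2*data[x] - 3 = -3 must hold; in canonical form it is 2*data[x] = 0.
Before data[k] := x + 2*x - 1: 2*store(data, k, 3*x - 1)[x] = 0
Before skip: 2*store(data, k, 3*x - 1)[x] = 0
Answer: WP = 2*store(data, k, 3*x - 1)[x] = 0


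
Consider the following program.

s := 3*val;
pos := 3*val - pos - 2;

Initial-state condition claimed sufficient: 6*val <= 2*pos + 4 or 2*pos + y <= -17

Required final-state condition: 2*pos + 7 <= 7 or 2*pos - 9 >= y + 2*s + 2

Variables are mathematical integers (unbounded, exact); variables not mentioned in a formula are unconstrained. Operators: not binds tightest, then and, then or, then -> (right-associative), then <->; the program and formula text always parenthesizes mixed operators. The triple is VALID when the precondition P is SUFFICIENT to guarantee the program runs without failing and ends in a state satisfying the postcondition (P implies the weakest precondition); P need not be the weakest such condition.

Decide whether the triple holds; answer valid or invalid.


Working backward. After the program, the postcondition 2*pos + 7 <= 7 or 2*pos - 9 >= y + 2*s + 2 must hold; in canonical form it is 2*pos <= 0 or 2*pos >= 2*s + y + 11.
Before pos := 3*val - pos - 2: 6*val <= 2*pos + 4 or 6*val >= 2*pos + 2*s + y + 15
Before s := 3*val: 6*val <= 2*pos + 4 or 2*pos + y <= -15
The weakest precondition is 6*val <= 2*pos + 4 or 2*pos + y <= -15.
Check whether 6*val <= 2*pos + 4 or 2*pos + y <= -17 implies it.
Every state satisfying the precondition satisfies the weakest precondition: the implication holds.
Answer: valid


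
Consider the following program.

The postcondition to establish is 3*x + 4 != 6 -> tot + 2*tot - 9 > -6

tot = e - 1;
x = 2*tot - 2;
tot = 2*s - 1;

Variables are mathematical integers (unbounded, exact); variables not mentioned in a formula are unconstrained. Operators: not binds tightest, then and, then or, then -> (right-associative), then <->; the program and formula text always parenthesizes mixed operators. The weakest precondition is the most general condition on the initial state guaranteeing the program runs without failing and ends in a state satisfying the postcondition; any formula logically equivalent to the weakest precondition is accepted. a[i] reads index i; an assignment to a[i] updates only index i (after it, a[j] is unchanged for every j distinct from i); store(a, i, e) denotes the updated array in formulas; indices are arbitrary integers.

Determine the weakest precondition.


Working backward. After the program, the postcondition 3*x + 4 != 6 -> tot + 2*tot - 9 > -6 must hold; in canonical form it is 3*x != 2 -> 3*tot > 3.
Before tot := 2*s - 1: 3*x != 2 -> 6*s > 6
Before x := 2*tot - 2: 6*tot != 8 -> 6*s > 6
Before tot := e - 1: 6*e != 14 -> 6*s > 6
Answer: WP = 6*e != 14 -> 6*s > 6


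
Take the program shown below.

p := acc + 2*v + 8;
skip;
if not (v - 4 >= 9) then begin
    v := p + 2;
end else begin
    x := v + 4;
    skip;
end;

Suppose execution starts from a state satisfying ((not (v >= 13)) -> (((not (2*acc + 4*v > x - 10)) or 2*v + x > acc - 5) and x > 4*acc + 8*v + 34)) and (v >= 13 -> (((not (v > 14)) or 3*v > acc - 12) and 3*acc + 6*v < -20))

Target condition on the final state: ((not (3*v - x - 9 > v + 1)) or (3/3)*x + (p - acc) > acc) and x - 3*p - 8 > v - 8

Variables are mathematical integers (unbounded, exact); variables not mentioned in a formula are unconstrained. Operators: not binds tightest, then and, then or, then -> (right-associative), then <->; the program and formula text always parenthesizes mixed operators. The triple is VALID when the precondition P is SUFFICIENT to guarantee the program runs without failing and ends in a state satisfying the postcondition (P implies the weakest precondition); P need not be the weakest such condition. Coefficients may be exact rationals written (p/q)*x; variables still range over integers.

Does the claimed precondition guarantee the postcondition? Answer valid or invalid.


Working backward. After the program, the postcondition ((not (3*v - x - 9 > v + 1)) or (3/3)*x + (p - acc) > acc) and x - 3*p - 8 > v - 8 must hold; in canonical form it is ((not (2*v > x + 10)) or p + x > 2*acc) and x > 3*p + v.
Then branch requires ((not (2*p > x + 6)) or p + x > 2*acc) and x > 4*p + 2; else branch requires ((not (v > 14)) or p + v > 2*acc - 4) and 3*p < 4.
Before the if: ((not (v >= 13)) -> (((not (2*p > x + 6)) or p + x > 2*acc) and x > 4*p + 2)) and (v >= 13 -> (((not (v > 14)) or p + v > 2*acc - 4) and 3*p < 4))
Before skip: ((not (v >= 13)) -> (((not (2*p > x + 6)) or p + x > 2*acc) and x > 4*p + 2)) and (v >= 13 -> (((not (v > 14)) or p + v > 2*acc - 4) and 3*p < 4))
Before p := acc + 2*v + 8: ((not (v >= 13)) -> (((not (2*acc + 4*v > x - 10)) or 2*v + x > acc - 8) and x > 4*acc + 8*v + 34)) and (v >= 13 -> (((not (v > 14)) or 3*v > acc - 12) and 3*acc + 6*v < -20))
The weakest precondition is ((not (v >= 13)) -> (((not (2*acc + 4*v > x - 10)) or 2*v + x > acc - 8) and x > 4*acc + 8*v + 34)) and (v >= 13 -> (((not (v > 14)) or 3*v > acc - 12) and 3*acc + 6*v < -20)).
Check whether ((not (v >= 13)) -> (((not (2*acc + 4*v > x - 10)) or 2*v + x > acc - 5) and x > 4*acc + 8*v + 34)) and (v >= 13 -> (((not (v > 14)) or 3*v > acc - 12) and 3*acc + 6*v < -20)) implies it.
Every state satisfying the precondition satisfies the weakest precondition: the implication holds.
Answer: valid


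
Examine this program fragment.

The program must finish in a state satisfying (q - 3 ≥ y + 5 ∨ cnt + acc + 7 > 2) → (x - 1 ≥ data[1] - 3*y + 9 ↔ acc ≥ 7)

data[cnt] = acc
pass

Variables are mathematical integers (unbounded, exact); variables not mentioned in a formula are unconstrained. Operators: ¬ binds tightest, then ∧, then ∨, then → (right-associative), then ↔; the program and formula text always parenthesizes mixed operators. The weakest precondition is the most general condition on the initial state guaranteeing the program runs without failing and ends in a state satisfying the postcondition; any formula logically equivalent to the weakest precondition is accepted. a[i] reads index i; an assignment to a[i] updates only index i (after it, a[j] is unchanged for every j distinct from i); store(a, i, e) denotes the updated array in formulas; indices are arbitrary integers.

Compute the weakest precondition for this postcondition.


Working backward. After the program, the postcondition (q - 3 ≥ y + 5 ∨ cnt + acc + 7 > 2) → (x - 1 ≥ data[1] - 3*y + 9 ↔ acc ≥ 7) must hold; in canonical form it is (q ≥ y + 8 ∨ acc + cnt > -5) → (x + 3*y ≥ data[1] + 10 ↔ acc ≥ 7).
Before skip: (q ≥ y + 8 ∨ acc + cnt > -5) → (x + 3*y ≥ data[1] + 10 ↔ acc ≥ 7)
Before data[cnt] := acc: (q ≥ y + 8 ∨ acc + cnt > -5) → (x + 3*y ≥ store(data, cnt, acc)[1] + 10 ↔ acc ≥ 7)
Answer: WP = (q ≥ y + 8 ∨ acc + cnt > -5) → (x + 3*y ≥ store(data, cnt, acc)[1] + 10 ↔ acc ≥ 7)


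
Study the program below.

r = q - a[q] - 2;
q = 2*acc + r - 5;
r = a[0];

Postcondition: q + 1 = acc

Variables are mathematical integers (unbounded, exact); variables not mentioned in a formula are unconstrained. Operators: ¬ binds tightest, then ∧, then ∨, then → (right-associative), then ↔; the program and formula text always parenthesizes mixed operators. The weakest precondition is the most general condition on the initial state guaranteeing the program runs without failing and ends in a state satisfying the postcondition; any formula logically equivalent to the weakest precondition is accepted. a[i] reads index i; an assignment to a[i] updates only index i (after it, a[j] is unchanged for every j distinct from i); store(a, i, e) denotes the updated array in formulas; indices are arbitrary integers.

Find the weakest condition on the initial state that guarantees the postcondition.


Working backward. After the program, the postcondition q + 1 = acc must hold; in canonical form it is q = acc - 1.
Before r := a[0]: q = acc - 1
Before q := 2*acc + r - 5: acc + r = 4
Before r := q - a[q] - 2: acc + q = a[q] + 6
Answer: WP = acc + q = a[q] + 6


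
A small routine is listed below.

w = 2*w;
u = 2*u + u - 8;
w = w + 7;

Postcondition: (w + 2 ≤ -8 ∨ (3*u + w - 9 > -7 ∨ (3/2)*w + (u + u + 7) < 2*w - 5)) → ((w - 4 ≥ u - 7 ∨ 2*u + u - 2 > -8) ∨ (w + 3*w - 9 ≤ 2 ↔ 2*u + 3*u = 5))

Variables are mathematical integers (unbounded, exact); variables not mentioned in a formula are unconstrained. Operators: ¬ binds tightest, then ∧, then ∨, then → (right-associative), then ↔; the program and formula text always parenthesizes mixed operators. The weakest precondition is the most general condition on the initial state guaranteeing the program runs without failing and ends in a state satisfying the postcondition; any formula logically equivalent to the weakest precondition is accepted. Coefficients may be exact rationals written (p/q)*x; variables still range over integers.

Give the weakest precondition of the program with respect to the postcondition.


Working backward. After the program, the postcondition (w + 2 ≤ -8 ∨ (3*u + w - 9 > -7 ∨ (3/2)*w + (u + u + 7) < 2*w - 5)) → ((w - 4 ≥ u - 7 ∨ 2*u + u - 2 > -8) ∨ (w + 3*w - 9 ≤ 2 ↔ 2*u + 3*u = 5)) must hold; in canonical form it is (w ≤ -10 ∨ 3*u + w > 2 ∨ 2*u < (1/2)*w - 12) → (w ≥ u - 3 ∨ 3*u > -6 ∨ (4*w ≤ 11 ↔ 5*u = 5)).
Before w := w + 7: (w ≤ -17 ∨ 3*u + w > -5 ∨ 2*u < (1/2)*w - 17/2) → (w ≥ u - 10 ∨ 3*u > -6 ∨ (4*w ≤ -17 ↔ 5*u = 5))
Before u := 2*u + u - 8: (w ≤ -17 ∨ 9*u + w > 19 ∨ 6*u < (1/2)*w + 15/2) → (w ≥ 3*u - 18 ∨ 9*u > 18 ∨ (4*w ≤ -17 ↔ 15*u = 45))
Before w := 2*w: (2*w ≤ -17 ∨ 9*u + 2*w > 19 ∨ 6*u < w + 15/2) → (2*w ≥ 3*u - 18 ∨ 9*u > 18 ∨ (8*w ≤ -17 ↔ 15*u = 45))
Answer: WP = (2*w ≤ -17 ∨ 9*u + 2*w > 19 ∨ 6*u < w + 15/2) → (2*w ≥ 3*u - 18 ∨ 9*u > 18 ∨ (8*w ≤ -17 ↔ 15*u = 45))


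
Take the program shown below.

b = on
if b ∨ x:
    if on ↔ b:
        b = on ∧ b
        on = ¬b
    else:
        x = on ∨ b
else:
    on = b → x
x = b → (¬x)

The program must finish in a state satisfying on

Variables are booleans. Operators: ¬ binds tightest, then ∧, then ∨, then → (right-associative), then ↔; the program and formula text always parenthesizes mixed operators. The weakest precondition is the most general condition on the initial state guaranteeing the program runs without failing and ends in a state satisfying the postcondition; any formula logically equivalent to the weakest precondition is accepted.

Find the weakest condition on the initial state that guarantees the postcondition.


Working backward. After the program, on must hold.
Before x := b → (¬x): on
Then branch requires ((on ↔ b) → (¬(on ∧ b))) ∧ ((¬(on ↔ b)) → on); else branch requires b → x.
Before the if: ((b ∨ x) → (((on ↔ b) → (¬(on ∧ b))) ∧ ((¬(on ↔ b)) → on))) ∧ ((¬(b ∨ x)) → (b → x))
Before b := on: ((on ∨ x) → (¬on)) ∧ ((¬(on ∨ x)) → (on → x))
Answer: WP = ((on ∨ x) → (¬on)) ∧ ((¬(on ∨ x)) → (on → x))


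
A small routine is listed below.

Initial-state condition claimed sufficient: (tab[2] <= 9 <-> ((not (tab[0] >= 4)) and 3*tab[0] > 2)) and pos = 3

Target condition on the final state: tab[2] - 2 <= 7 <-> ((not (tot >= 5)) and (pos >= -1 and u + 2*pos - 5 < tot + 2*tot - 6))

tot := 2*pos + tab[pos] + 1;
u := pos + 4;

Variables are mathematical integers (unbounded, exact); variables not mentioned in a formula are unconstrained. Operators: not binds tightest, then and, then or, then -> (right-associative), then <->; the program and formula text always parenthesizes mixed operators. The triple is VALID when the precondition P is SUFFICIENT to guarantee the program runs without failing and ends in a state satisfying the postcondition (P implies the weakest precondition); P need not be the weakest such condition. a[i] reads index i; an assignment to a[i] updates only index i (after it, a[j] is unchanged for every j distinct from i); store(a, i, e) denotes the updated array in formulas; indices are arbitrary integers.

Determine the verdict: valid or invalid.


Working backward. After the program, the postcondition tab[2] - 2 <= 7 <-> ((not (tot >= 5)) and (pos >= -1 and u + 2*pos - 5 < tot + 2*tot - 6)) must hold; in canonical form it is tab[2] <= 9 <-> ((not (tot >= 5)) and pos >= -1 and 2*pos + u < 3*tot - 1).
Before u := pos + 4: tab[2] <= 9 <-> ((not (tot >= 5)) and pos >= -1 and 3*pos < 3*tot - 5)
Before tot := 2*pos + tab[pos] + 1: tab[2] <= 9 <-> ((not (tab[pos] + 2*pos >= 4)) and pos >= -1 and 3*tab[pos] + 3*pos > 2)
The weakest precondition is tab[2] <= 9 <-> ((not (tab[pos] + 2*pos >= 4)) and pos >= -1 and 3*tab[pos] + 3*pos > 2).
Check whether (tab[2] <= 9 <-> ((not (tab[0] >= 4)) and 3*tab[0] > 2)) and pos = 3 implies it.
Countermodel: at the initial state pos = 3, tab = {[0] = 1, [2] = -15215, [3] = -3, elsewhere -3}, the precondition holds but the weakest precondition fails.
Answer: invalid


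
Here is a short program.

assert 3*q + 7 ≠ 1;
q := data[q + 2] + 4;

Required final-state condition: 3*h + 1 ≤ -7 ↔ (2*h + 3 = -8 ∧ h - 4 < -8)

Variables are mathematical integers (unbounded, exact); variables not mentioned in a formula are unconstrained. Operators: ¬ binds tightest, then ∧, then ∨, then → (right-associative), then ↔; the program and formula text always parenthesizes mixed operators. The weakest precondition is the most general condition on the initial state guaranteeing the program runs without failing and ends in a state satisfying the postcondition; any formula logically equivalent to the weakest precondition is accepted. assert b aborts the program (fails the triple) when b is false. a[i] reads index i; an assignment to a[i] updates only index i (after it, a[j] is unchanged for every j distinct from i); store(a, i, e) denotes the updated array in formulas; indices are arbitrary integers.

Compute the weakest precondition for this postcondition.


Working backward. After the program, the postcondition 3*h + 1 ≤ -7 ↔ (2*h + 3 = -8 ∧ h - 4 < -8) must hold; in canonical form it is 3*h ≤ -8 ↔ (2*h = -11 ∧ h < -4).
Before q := data[q + 2] + 4: 3*h ≤ -8 ↔ (2*h = -11 ∧ h < -4)
Before assert 3*q + 7 ≠ 1: 3*q ≠ -6 ∧ (3*h ≤ -8 ↔ (2*h = -11 ∧ h < -4))
Answer: WP = 3*q ≠ -6 ∧ (3*h ≤ -8 ↔ (2*h = -11 ∧ h < -4))


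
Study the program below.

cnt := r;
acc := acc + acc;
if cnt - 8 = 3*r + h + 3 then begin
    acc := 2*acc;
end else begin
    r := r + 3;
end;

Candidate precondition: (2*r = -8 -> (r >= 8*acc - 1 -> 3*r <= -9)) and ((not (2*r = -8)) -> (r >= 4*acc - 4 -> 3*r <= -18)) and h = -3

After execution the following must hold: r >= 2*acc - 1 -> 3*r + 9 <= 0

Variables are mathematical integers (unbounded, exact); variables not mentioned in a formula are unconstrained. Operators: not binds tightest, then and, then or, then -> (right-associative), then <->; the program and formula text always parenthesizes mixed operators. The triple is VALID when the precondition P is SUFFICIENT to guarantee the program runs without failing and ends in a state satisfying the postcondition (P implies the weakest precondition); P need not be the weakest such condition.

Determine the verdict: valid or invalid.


Working backward. After the program, the postcondition r >= 2*acc - 1 -> 3*r + 9 <= 0 must hold; in canonical form it is r >= 2*acc - 1 -> 3*r <= -9.
Then branch requires r >= 4*acc - 1 -> 3*r <= -9; else branch requires r >= 2*acc - 4 -> 3*r <= -18.
Before the if: (cnt = h + 3*r + 11 -> (r >= 4*acc - 1 -> 3*r <= -9)) and ((not (cnt = h + 3*r + 11)) -> (r >= 2*acc - 4 -> 3*r <= -18))
Before acc := acc + acc: (cnt = h + 3*r + 11 -> (r >= 8*acc - 1 -> 3*r <= -9)) and ((not (cnt = h + 3*r + 11)) -> (r >= 4*acc - 4 -> 3*r <= -18))
Before cnt := r: (h + 2*r = -11 -> (r >= 8*acc - 1 -> 3*r <= -9)) and ((not (h + 2*r = -11)) -> (r >= 4*acc - 4 -> 3*r <= -18))
The weakest precondition is (h + 2*r = -11 -> (r >= 8*acc - 1 -> 3*r <= -9)) and ((not (h + 2*r = -11)) -> (r >= 4*acc - 4 -> 3*r <= -18)).
Check whether (2*r = -8 -> (r >= 8*acc - 1 -> 3*r <= -9)) and ((not (2*r = -8)) -> (r >= 4*acc - 4 -> 3*r <= -18)) and h = -3 implies it.
Every state satisfying the precondition satisfies the weakest precondition: the implication holds.
Answer: valid


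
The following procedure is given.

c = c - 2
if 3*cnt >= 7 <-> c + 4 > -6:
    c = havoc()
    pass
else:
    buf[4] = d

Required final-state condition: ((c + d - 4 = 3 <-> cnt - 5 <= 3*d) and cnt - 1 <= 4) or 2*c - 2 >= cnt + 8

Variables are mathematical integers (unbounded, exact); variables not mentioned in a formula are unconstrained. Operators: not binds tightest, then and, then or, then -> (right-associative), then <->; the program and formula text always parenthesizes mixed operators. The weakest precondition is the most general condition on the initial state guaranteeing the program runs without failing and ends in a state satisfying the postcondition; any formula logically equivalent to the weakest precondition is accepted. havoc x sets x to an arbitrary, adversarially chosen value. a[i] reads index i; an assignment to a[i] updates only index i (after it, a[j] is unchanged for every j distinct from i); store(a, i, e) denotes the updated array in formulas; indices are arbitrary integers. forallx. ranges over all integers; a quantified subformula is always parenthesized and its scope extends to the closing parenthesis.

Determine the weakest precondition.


Working backward. After the program, the postcondition ((c + d - 4 = 3 <-> cnt - 5 <= 3*d) and cnt - 1 <= 4) or 2*c - 2 >= cnt + 8 must hold; in canonical form it is ((c + d = 7 <-> cnt <= 3*d + 5) and cnt <= 5) or 2*c >= cnt + 10.
Then branch requires forall c_1. (((c_1 + d = 7 <-> cnt <= 3*d + 5) and cnt <= 5) or 2*c_1 >= cnt + 10); else branch requires ((c + d = 7 <-> cnt <= 3*d + 5) and cnt <= 5) or 2*c >= cnt + 10.
Before the if: ((3*cnt >= 7 <-> c > -10) -> (forall c_1. (((c_1 + d = 7 <-> cnt <= 3*d + 5) and cnt <= 5) or 2*c_1 >= cnt + 10))) and ((not (3*cnt >= 7 <-> c > -10)) -> (((c + d = 7 <-> cnt <= 3*d + 5) and cnt <= 5) or 2*c >= cnt + 10))
Before c := c - 2: ((3*cnt >= 7 <-> c > -8) -> (forall c_1. (((c_1 + d = 7 <-> cnt <= 3*d + 5) and cnt <= 5) or 2*c_1 >= cnt + 10))) and ((not (3*cnt >= 7 <-> c > -8)) -> (((c + d = 9 <-> cnt <= 3*d + 5) and cnt <= 5) or 2*c >= cnt + 14))
Answer: WP = ((3*cnt >= 7 <-> c > -8) -> (forall c_1. (((c_1 + d = 7 <-> cnt <= 3*d + 5) and cnt <= 5) or 2*c_1 >= cnt + 10))) and ((not (3*cnt >= 7 <-> c > -8)) -> (((c + d = 9 <-> cnt <= 3*d + 5) and cnt <= 5) or 2*c >= cnt + 14))
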